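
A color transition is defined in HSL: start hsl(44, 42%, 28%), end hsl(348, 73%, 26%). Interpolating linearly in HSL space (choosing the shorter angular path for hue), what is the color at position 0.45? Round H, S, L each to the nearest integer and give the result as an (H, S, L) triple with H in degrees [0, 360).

Hue: 348 − 44 = 304°, but |304| > 180 so the shorter arc goes the other way: Δh = 304 − 360 = -56°.
H = 44 + 0.45 × (-56) = 18.8 → 19°
S = 42 + 0.45 × (73 − 42) = 55.95 → 56%
L = 28 + 0.45 × (26 − 28) = 27.1 → 27%

(19, 56, 27)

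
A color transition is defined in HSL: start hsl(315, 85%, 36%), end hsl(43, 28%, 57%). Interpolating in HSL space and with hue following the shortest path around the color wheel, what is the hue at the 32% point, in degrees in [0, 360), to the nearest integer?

Hue: 43 − 315 = -272°, but |-272| > 180 so the shorter arc goes the other way: Δh = -272 + 360 = 88°.
H = 315 + 0.32 × (88) = 343.16 → 343°

343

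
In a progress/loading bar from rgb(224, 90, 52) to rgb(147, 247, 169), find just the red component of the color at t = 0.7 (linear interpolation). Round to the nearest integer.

R = 224 + 0.7 × (147 − 224) = 170.1 → 170

170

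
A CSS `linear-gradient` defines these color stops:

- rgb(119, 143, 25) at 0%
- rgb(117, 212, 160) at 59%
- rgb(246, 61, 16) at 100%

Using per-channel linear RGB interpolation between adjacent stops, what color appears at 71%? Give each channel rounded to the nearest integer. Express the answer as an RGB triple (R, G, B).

(155, 168, 118)

71% lies between the 59% and 100% stops, so the local fraction is t = (71 − 59)/(100 − 59) = 12/41 ≈ 0.2927.
R = 117 + 0.2927 × (246 − 117) = 154.758 → 155
G = 212 + 0.2927 × (61 − 212) = 167.802 → 168
B = 160 + 0.2927 × (16 − 160) = 117.851 → 118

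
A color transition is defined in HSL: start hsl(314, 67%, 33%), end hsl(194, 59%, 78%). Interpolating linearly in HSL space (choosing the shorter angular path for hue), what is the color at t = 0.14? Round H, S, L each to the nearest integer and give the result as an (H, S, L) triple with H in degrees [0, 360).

(297, 66, 39)

Hue arc: Δh = 194 − 314 = -120° (|Δh| ≤ 180, already the shorter path).
H = 314 + 0.14 × (-120) = 297.2 → 297°
S = 67 + 0.14 × (59 − 67) = 65.88 → 66%
L = 33 + 0.14 × (78 − 33) = 39.3 → 39%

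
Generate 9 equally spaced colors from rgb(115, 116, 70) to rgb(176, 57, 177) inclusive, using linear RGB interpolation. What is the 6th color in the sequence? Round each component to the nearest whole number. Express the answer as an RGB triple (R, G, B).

(153, 79, 137)

With 9 swatches and endpoints inclusive, swatch 6 sits at t = (6 − 1)/(9 − 1) = 5/8 ≈ 0.625.
R = 115 + 0.625 × (176 − 115) = 153.125 → 153
G = 116 + 0.625 × (57 − 116) = 79.125 → 79
B = 70 + 0.625 × (177 − 70) = 136.875 → 137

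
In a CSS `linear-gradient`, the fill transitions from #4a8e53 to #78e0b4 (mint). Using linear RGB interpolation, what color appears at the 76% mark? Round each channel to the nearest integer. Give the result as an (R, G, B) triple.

(109, 204, 157)

#4a8e53 → (74, 142, 83); #78e0b4 → (120, 224, 180).
76% corresponds to t = 0.76.
R = 74 + 0.76 × (120 − 74) = 74 + 0.76 × 46 = 108.96 → 109
G = 142 + 0.76 × (224 − 142) = 142 + 0.76 × 82 = 204.32 → 204
B = 83 + 0.76 × (180 − 83) = 83 + 0.76 × 97 = 156.72 → 157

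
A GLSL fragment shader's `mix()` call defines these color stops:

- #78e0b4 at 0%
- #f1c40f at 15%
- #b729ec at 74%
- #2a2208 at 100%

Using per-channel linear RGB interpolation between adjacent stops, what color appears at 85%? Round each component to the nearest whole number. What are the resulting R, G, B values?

(123, 38, 140)

85% lies between the 74% and 100% stops, so the local fraction is t = (85 − 74)/(100 − 74) = 11/26 ≈ 0.4231.
#b729ec → (183, 41, 236); #2a2208 → (42, 34, 8).
R = 183 + 0.4231 × (42 − 183) = 123.343 → 123
G = 41 + 0.4231 × (34 − 41) = 38.038 → 38
B = 236 + 0.4231 × (8 − 236) = 139.533 → 140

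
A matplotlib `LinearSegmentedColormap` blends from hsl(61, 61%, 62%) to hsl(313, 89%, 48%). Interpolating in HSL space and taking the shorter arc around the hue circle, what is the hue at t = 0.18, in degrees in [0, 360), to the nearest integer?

Hue: 313 − 61 = 252°, but |252| > 180 so the shorter arc goes the other way: Δh = 252 − 360 = -108°.
H = 61 + 0.18 × (-108) = 41.56 → 42°

42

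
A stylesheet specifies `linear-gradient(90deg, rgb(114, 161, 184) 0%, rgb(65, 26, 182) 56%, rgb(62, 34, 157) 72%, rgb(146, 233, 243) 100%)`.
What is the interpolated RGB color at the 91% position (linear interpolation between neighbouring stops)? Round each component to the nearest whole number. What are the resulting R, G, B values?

(119, 169, 215)

91% lies between the 72% and 100% stops, so the local fraction is t = (91 − 72)/(100 − 72) = 19/28 ≈ 0.6786.
R = 62 + 0.6786 × (146 − 62) = 119.002 → 119
G = 34 + 0.6786 × (233 − 34) = 169.041 → 169
B = 157 + 0.6786 × (243 − 157) = 215.36 → 215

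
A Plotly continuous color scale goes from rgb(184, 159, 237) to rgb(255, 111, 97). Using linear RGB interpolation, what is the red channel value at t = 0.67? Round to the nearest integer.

R = 184 + 0.67 × (255 − 184) = 231.57 → 232

232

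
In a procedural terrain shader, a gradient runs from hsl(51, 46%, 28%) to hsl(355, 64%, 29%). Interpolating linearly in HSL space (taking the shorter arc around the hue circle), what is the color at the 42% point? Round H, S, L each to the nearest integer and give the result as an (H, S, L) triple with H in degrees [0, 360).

(27, 54, 28)

Hue: 355 − 51 = 304°, but |304| > 180 so the shorter arc goes the other way: Δh = 304 − 360 = -56°.
H = 51 + 0.42 × (-56) = 27.48 → 27°
S = 46 + 0.42 × (64 − 46) = 53.56 → 54%
L = 28 + 0.42 × (29 − 28) = 28.42 → 28%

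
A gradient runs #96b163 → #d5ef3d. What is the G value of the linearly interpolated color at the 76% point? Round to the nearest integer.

224

G₁ = 177 (from #96b163), G₂ = 239 (from #d5ef3d).
G = 177 + 0.76 × (239 − 177) = 224.12 → 224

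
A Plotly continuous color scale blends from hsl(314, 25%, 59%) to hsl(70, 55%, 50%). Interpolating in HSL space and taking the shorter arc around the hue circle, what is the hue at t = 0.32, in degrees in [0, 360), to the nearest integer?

Hue: 70 − 314 = -244°, but |-244| > 180 so the shorter arc goes the other way: Δh = -244 + 360 = 116°.
H = 314 + 0.32 × (116) = 351.12 → 351°

351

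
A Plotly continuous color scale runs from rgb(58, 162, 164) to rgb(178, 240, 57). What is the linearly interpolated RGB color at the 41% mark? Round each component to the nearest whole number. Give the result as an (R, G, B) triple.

(107, 194, 120)

41% corresponds to t = 0.41.
R = 58 + 0.41 × (178 − 58) = 58 + 0.41 × 120 = 107.2 → 107
G = 162 + 0.41 × (240 − 162) = 162 + 0.41 × 78 = 193.98 → 194
B = 164 + 0.41 × (57 − 164) = 164 + 0.41 × -107 = 120.13 → 120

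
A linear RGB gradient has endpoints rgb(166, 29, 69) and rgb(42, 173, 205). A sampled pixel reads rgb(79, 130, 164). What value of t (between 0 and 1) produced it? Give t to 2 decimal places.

Invert the lerp on the G channel (largest span, 144): t = (130 − 29) / (173 − 29) = 101/144 = 0.70139.
Check on R: (79 − 166)/(42 − 166) = 0.7016 ✓

0.70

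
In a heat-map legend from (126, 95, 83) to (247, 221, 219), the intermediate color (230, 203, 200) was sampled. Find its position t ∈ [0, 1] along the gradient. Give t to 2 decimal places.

0.86

Invert the lerp on the B channel (largest span, 136): t = (200 − 83) / (219 − 83) = 117/136 = 0.86029.
Check on R: (230 − 126)/(247 − 126) = 0.8595 ✓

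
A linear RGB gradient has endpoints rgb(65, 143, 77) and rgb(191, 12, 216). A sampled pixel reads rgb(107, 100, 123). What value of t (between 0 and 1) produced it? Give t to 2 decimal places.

0.33

Invert the lerp on the B channel (largest span, 139): t = (123 − 77) / (216 − 77) = 46/139 = 0.33094.
Check on R: (107 − 65)/(191 − 65) = 0.3333 ✓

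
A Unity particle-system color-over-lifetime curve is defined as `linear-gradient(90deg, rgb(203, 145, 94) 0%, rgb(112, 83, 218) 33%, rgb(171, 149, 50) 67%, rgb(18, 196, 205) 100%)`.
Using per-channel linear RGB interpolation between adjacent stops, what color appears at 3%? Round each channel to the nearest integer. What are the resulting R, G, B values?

(195, 139, 105)

3% lies between the 0% and 33% stops, so the local fraction is t = (3 − 0)/(33 − 0) = 3/33 ≈ 0.0909.
R = 203 + 0.0909 × (112 − 203) = 194.728 → 195
G = 145 + 0.0909 × (83 − 145) = 139.364 → 139
B = 94 + 0.0909 × (218 − 94) = 105.272 → 105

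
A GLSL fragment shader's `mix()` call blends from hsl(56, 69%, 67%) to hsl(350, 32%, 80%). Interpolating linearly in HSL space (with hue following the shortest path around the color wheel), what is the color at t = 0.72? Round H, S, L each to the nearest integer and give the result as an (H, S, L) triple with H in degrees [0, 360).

Hue: 350 − 56 = 294°, but |294| > 180 so the shorter arc goes the other way: Δh = 294 − 360 = -66°.
H = 56 + 0.72 × (-66) = 8.48 → 8°
S = 69 + 0.72 × (32 − 69) = 42.36 → 42%
L = 67 + 0.72 × (80 − 67) = 76.36 → 76%

(8, 42, 76)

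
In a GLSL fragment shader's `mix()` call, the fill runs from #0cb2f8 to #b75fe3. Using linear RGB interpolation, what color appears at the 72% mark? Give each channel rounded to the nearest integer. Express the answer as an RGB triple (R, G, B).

#0cb2f8 → (12, 178, 248); #b75fe3 → (183, 95, 227).
72% corresponds to t = 0.72.
R = 12 + 0.72 × (183 − 12) = 12 + 0.72 × 171 = 135.12 → 135
G = 178 + 0.72 × (95 − 178) = 178 + 0.72 × -83 = 118.24 → 118
B = 248 + 0.72 × (227 − 248) = 248 + 0.72 × -21 = 232.88 → 233

(135, 118, 233)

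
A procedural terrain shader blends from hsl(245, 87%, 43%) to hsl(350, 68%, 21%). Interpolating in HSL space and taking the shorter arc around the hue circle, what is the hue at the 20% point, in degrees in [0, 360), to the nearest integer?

Hue arc: Δh = 350 − 245 = 105° (|Δh| ≤ 180, already the shorter path).
H = 245 + 0.2 × (105) = 266 → 266°

266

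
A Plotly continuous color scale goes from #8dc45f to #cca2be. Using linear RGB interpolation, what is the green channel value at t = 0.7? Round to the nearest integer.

172

G₁ = 196 (from #8dc45f), G₂ = 162 (from #cca2be).
G = 196 + 0.7 × (162 − 196) = 172.2 → 172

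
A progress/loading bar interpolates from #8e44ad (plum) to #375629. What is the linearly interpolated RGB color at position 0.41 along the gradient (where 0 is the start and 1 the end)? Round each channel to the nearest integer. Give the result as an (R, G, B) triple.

#8e44ad → (142, 68, 173); #375629 → (55, 86, 41).
R = 142 + 0.41 × (55 − 142) = 142 + 0.41 × -87 = 106.33 → 106
G = 68 + 0.41 × (86 − 68) = 68 + 0.41 × 18 = 75.38 → 75
B = 173 + 0.41 × (41 − 173) = 173 + 0.41 × -132 = 118.88 → 119

(106, 75, 119)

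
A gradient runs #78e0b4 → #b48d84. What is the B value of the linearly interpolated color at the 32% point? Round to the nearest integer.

165

B₁ = 180 (from #78e0b4), B₂ = 132 (from #b48d84).
B = 180 + 0.32 × (132 − 180) = 164.64 → 165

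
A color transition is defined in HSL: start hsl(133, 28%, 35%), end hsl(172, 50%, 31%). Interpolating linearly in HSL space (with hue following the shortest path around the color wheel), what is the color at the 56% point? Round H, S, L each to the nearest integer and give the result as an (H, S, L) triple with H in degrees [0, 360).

Hue arc: Δh = 172 − 133 = 39° (|Δh| ≤ 180, already the shorter path).
H = 133 + 0.56 × (39) = 154.84 → 155°
S = 28 + 0.56 × (50 − 28) = 40.32 → 40%
L = 35 + 0.56 × (31 − 35) = 32.76 → 33%

(155, 40, 33)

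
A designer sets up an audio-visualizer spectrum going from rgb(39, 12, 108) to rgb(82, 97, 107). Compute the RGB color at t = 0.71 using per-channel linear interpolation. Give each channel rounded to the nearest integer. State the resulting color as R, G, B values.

R = 39 + 0.71 × (82 − 39) = 39 + 0.71 × 43 = 69.53 → 70
G = 12 + 0.71 × (97 − 12) = 12 + 0.71 × 85 = 72.35 → 72
B = 108 + 0.71 × (107 − 108) = 108 + 0.71 × -1 = 107.29 → 107

(70, 72, 107)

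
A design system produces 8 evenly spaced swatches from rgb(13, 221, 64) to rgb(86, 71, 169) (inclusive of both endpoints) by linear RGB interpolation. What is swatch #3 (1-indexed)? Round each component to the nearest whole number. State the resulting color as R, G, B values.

With 8 swatches and endpoints inclusive, swatch 3 sits at t = (3 − 1)/(8 − 1) = 2/7 ≈ 0.2857.
R = 13 + 0.2857 × (86 − 13) = 33.856 → 34
G = 221 + 0.2857 × (71 − 221) = 178.145 → 178
B = 64 + 0.2857 × (169 − 64) = 93.999 → 94

(34, 178, 94)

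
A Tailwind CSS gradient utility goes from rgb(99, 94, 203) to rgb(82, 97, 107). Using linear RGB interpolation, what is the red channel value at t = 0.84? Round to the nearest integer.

85

R = 99 + 0.84 × (82 − 99) = 84.72 → 85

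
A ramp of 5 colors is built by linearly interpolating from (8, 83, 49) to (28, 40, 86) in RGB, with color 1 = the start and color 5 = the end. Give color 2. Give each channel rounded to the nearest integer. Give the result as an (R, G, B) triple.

With 5 swatches and endpoints inclusive, swatch 2 sits at t = (2 − 1)/(5 − 1) = 1/4 ≈ 0.25.
R = 8 + 0.25 × (28 − 8) = 13 → 13
G = 83 + 0.25 × (40 − 83) = 72.25 → 72
B = 49 + 0.25 × (86 − 49) = 58.25 → 58

(13, 72, 58)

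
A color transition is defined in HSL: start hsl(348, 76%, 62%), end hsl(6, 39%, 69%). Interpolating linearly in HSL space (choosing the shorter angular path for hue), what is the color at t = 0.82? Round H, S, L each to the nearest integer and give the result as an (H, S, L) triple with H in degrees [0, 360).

Hue: 6 − 348 = -342°, but |-342| > 180 so the shorter arc goes the other way: Δh = -342 + 360 = 18°.
H = 348 + 0.82 × (18) = 362.76 → 363 → 363 mod 360 = 3°
S = 76 + 0.82 × (39 − 76) = 45.66 → 46%
L = 62 + 0.82 × (69 − 62) = 67.74 → 68%

(3, 46, 68)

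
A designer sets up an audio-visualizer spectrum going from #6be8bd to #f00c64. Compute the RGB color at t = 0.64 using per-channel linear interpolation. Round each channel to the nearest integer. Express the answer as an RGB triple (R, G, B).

#6be8bd → (107, 232, 189); #f00c64 → (240, 12, 100).
R = 107 + 0.64 × (240 − 107) = 107 + 0.64 × 133 = 192.12 → 192
G = 232 + 0.64 × (12 − 232) = 232 + 0.64 × -220 = 91.2 → 91
B = 189 + 0.64 × (100 − 189) = 189 + 0.64 × -89 = 132.04 → 132

(192, 91, 132)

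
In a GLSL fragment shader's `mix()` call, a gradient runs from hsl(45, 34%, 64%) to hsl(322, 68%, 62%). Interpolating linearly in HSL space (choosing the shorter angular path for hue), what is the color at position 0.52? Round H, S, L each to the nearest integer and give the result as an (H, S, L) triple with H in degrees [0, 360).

Hue: 322 − 45 = 277°, but |277| > 180 so the shorter arc goes the other way: Δh = 277 − 360 = -83°.
H = 45 + 0.52 × (-83) = 1.84 → 2°
S = 34 + 0.52 × (68 − 34) = 51.68 → 52%
L = 64 + 0.52 × (62 − 64) = 62.96 → 63%

(2, 52, 63)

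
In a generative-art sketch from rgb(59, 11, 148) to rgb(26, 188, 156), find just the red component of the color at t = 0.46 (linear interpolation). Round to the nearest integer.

44

R = 59 + 0.46 × (26 − 59) = 43.82 → 44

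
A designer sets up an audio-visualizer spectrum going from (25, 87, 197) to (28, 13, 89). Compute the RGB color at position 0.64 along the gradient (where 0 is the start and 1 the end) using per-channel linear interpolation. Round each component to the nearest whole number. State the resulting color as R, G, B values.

(27, 40, 128)

R = 25 + 0.64 × (28 − 25) = 25 + 0.64 × 3 = 26.92 → 27
G = 87 + 0.64 × (13 − 87) = 87 + 0.64 × -74 = 39.64 → 40
B = 197 + 0.64 × (89 − 197) = 197 + 0.64 × -108 = 127.88 → 128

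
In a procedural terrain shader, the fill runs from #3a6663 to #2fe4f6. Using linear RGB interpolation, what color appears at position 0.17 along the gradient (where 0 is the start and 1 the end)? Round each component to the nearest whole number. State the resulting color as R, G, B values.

(56, 123, 124)

#3a6663 → (58, 102, 99); #2fe4f6 → (47, 228, 246).
R = 58 + 0.17 × (47 − 58) = 58 + 0.17 × -11 = 56.13 → 56
G = 102 + 0.17 × (228 − 102) = 102 + 0.17 × 126 = 123.42 → 123
B = 99 + 0.17 × (246 − 99) = 99 + 0.17 × 147 = 123.99 → 124
So the blended color is (56, 123, 124), about #387b7c.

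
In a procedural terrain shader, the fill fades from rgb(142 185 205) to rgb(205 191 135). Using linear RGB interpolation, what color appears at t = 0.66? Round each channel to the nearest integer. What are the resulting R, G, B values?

R = 142 + 0.66 × (205 − 142) = 142 + 0.66 × 63 = 183.58 → 184
G = 185 + 0.66 × (191 − 185) = 185 + 0.66 × 6 = 188.96 → 189
B = 205 + 0.66 × (135 − 205) = 205 + 0.66 × -70 = 158.8 → 159

(184, 189, 159)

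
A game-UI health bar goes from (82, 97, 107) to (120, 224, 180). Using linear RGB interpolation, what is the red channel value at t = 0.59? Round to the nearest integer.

104

R = 82 + 0.59 × (120 − 82) = 104.42 → 104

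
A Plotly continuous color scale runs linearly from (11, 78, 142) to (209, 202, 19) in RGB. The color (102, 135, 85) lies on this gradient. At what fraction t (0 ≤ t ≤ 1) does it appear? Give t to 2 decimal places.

Invert the lerp on the R channel (largest span, 198): t = (102 − 11) / (209 − 11) = 91/198 = 0.4596.
Check on G: (135 − 78)/(202 − 78) = 0.4597 ✓

0.46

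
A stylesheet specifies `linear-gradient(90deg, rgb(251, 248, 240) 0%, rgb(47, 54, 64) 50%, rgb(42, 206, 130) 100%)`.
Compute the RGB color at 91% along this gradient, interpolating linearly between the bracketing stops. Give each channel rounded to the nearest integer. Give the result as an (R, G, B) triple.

91% lies between the 50% and 100% stops, so the local fraction is t = (91 − 50)/(100 − 50) = 41/50 ≈ 0.82.
R = 47 + 0.82 × (42 − 47) = 42.9 → 43
G = 54 + 0.82 × (206 − 54) = 178.64 → 179
B = 64 + 0.82 × (130 − 64) = 118.12 → 118

(43, 179, 118)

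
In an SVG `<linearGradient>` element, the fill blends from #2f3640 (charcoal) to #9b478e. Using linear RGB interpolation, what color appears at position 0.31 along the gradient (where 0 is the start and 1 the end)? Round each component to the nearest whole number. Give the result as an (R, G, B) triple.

#2f3640 → (47, 54, 64); #9b478e → (155, 71, 142).
R = 47 + 0.31 × (155 − 47) = 47 + 0.31 × 108 = 80.48 → 80
G = 54 + 0.31 × (71 − 54) = 54 + 0.31 × 17 = 59.27 → 59
B = 64 + 0.31 × (142 − 64) = 64 + 0.31 × 78 = 88.18 → 88

(80, 59, 88)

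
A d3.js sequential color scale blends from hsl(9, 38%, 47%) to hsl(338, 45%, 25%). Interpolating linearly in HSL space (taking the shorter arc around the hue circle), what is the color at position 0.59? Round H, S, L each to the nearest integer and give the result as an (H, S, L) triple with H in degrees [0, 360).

(351, 42, 34)

Hue: 338 − 9 = 329°, but |329| > 180 so the shorter arc goes the other way: Δh = 329 − 360 = -31°.
H = 9 + 0.59 × (-31) = -9.29 → -9 → -9 mod 360 = 351°
S = 38 + 0.59 × (45 − 38) = 42.13 → 42%
L = 47 + 0.59 × (25 − 47) = 34.02 → 34%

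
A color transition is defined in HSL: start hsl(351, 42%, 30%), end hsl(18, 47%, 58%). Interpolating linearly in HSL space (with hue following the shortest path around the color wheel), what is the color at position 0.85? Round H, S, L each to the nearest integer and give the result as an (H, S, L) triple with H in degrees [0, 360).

Hue: 18 − 351 = -333°, but |-333| > 180 so the shorter arc goes the other way: Δh = -333 + 360 = 27°.
H = 351 + 0.85 × (27) = 373.95 → 374 → 374 mod 360 = 14°
S = 42 + 0.85 × (47 − 42) = 46.25 → 46%
L = 30 + 0.85 × (58 − 30) = 53.8 → 54%

(14, 46, 54)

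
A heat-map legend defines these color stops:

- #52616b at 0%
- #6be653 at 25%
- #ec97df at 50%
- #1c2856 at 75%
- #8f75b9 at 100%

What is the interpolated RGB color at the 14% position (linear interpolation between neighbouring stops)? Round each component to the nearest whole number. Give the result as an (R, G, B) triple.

14% lies between the 0% and 25% stops, so the local fraction is t = (14 − 0)/(25 − 0) = 14/25 ≈ 0.56.
#52616b → (82, 97, 107); #6be653 → (107, 230, 83).
R = 82 + 0.56 × (107 − 82) = 96 → 96
G = 97 + 0.56 × (230 − 97) = 171.48 → 171
B = 107 + 0.56 × (83 − 107) = 93.56 → 94

(96, 171, 94)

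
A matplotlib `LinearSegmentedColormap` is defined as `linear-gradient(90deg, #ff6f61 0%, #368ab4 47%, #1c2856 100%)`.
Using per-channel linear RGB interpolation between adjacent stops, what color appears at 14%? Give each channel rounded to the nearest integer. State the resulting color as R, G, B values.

14% lies between the 0% and 47% stops, so the local fraction is t = (14 − 0)/(47 − 0) = 14/47 ≈ 0.2979.
#ff6f61 → (255, 111, 97); #368ab4 → (54, 138, 180).
R = 255 + 0.2979 × (54 − 255) = 195.122 → 195
G = 111 + 0.2979 × (138 − 111) = 119.043 → 119
B = 97 + 0.2979 × (180 − 97) = 121.726 → 122

(195, 119, 122)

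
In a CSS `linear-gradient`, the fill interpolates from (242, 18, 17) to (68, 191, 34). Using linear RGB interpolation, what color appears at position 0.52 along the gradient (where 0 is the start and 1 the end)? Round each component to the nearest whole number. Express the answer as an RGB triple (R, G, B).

R = 242 + 0.52 × (68 − 242) = 242 + 0.52 × -174 = 151.52 → 152
G = 18 + 0.52 × (191 − 18) = 18 + 0.52 × 173 = 107.96 → 108
B = 17 + 0.52 × (34 − 17) = 17 + 0.52 × 17 = 25.84 → 26

(152, 108, 26)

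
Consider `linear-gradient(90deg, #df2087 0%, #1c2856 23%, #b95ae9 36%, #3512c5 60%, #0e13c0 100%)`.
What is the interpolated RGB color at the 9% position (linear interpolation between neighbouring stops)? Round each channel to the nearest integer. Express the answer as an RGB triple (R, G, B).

(147, 35, 116)

9% lies between the 0% and 23% stops, so the local fraction is t = (9 − 0)/(23 − 0) = 9/23 ≈ 0.3913.
#df2087 → (223, 32, 135); #1c2856 → (28, 40, 86).
R = 223 + 0.3913 × (28 − 223) = 146.697 → 147
G = 32 + 0.3913 × (40 − 32) = 35.13 → 35
B = 135 + 0.3913 × (86 − 135) = 115.826 → 116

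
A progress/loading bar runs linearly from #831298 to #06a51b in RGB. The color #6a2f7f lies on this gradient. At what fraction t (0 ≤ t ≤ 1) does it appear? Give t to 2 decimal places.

0.20

Invert the lerp on the G channel (largest span, 147): t = (47 − 18) / (165 − 18) = 29/147 = 0.19728.
Check on R: (106 − 131)/(6 − 131) = 0.2 ✓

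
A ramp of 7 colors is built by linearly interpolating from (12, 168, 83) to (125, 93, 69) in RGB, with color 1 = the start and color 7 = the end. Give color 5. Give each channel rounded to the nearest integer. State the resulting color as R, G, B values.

(87, 118, 74)

With 7 swatches and endpoints inclusive, swatch 5 sits at t = (5 − 1)/(7 − 1) = 4/6 ≈ 0.6667.
R = 12 + 0.6667 × (125 − 12) = 87.337 → 87
G = 168 + 0.6667 × (93 − 168) = 117.998 → 118
B = 83 + 0.6667 × (69 − 83) = 73.666 → 74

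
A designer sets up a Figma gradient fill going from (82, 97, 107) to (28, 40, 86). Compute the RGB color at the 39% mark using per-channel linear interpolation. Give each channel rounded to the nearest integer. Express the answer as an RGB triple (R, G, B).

39% corresponds to t = 0.39.
R = 82 + 0.39 × (28 − 82) = 82 + 0.39 × -54 = 60.94 → 61
G = 97 + 0.39 × (40 − 97) = 97 + 0.39 × -57 = 74.77 → 75
B = 107 + 0.39 × (86 − 107) = 107 + 0.39 × -21 = 98.81 → 99

(61, 75, 99)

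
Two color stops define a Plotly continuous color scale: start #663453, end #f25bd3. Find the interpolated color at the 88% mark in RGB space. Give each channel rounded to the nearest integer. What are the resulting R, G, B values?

#663453 → (102, 52, 83); #f25bd3 → (242, 91, 211).
88% corresponds to t = 0.88.
R = 102 + 0.88 × (242 − 102) = 102 + 0.88 × 140 = 225.2 → 225
G = 52 + 0.88 × (91 − 52) = 52 + 0.88 × 39 = 86.32 → 86
B = 83 + 0.88 × (211 − 83) = 83 + 0.88 × 128 = 195.64 → 196
So the blended color is (225, 86, 196), about #e156c4.

(225, 86, 196)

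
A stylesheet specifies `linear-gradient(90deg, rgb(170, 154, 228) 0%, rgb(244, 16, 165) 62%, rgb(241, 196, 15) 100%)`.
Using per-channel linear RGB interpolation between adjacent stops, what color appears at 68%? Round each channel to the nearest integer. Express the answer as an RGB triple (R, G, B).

(244, 44, 141)

68% lies between the 62% and 100% stops, so the local fraction is t = (68 − 62)/(100 − 62) = 6/38 ≈ 0.1579.
R = 244 + 0.1579 × (241 − 244) = 243.526 → 244
G = 16 + 0.1579 × (196 − 16) = 44.422 → 44
B = 165 + 0.1579 × (15 − 165) = 141.315 → 141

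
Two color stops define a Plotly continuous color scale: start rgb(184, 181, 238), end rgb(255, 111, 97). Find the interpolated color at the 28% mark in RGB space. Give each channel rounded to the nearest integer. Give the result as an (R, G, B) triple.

(204, 161, 199)

28% corresponds to t = 0.28.
R = 184 + 0.28 × (255 − 184) = 184 + 0.28 × 71 = 203.88 → 204
G = 181 + 0.28 × (111 − 181) = 181 + 0.28 × -70 = 161.4 → 161
B = 238 + 0.28 × (97 − 238) = 238 + 0.28 × -141 = 198.52 → 199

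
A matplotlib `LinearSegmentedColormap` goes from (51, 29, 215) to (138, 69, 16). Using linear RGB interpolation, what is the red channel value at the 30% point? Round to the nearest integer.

77

R = 51 + 0.3 × (138 − 51) = 77.1 → 77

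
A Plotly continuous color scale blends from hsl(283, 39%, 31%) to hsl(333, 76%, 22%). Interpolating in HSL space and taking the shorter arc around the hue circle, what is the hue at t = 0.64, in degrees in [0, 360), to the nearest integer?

315

Hue arc: Δh = 333 − 283 = 50° (|Δh| ≤ 180, already the shorter path).
H = 283 + 0.64 × (50) = 315 → 315°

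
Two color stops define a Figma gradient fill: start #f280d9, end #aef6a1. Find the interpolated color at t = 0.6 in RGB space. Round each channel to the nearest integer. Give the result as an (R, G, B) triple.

(201, 199, 183)

#f280d9 → (242, 128, 217); #aef6a1 → (174, 246, 161).
R = 242 + 0.6 × (174 − 242) = 242 + 0.6 × -68 = 201.2 → 201
G = 128 + 0.6 × (246 − 128) = 128 + 0.6 × 118 = 198.8 → 199
B = 217 + 0.6 × (161 − 217) = 217 + 0.6 × -56 = 183.4 → 183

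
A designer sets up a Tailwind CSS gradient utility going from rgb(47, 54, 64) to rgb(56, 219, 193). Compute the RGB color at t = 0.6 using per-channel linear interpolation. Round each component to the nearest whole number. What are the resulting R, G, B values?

(52, 153, 141)

R = 47 + 0.6 × (56 − 47) = 47 + 0.6 × 9 = 52.4 → 52
G = 54 + 0.6 × (219 − 54) = 54 + 0.6 × 165 = 153 → 153
B = 64 + 0.6 × (193 − 64) = 64 + 0.6 × 129 = 141.4 → 141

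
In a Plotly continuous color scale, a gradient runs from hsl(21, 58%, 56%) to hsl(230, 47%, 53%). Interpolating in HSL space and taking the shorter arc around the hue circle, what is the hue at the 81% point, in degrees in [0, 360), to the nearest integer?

259

Hue: 230 − 21 = 209°, but |209| > 180 so the shorter arc goes the other way: Δh = 209 − 360 = -151°.
H = 21 + 0.81 × (-151) = -101.31 → -101 → -101 mod 360 = 259°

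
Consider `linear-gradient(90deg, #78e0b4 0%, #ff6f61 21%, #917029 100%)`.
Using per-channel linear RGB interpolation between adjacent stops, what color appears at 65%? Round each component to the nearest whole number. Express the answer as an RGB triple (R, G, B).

65% lies between the 21% and 100% stops, so the local fraction is t = (65 − 21)/(100 − 21) = 44/79 ≈ 0.557.
#ff6f61 → (255, 111, 97); #917029 → (145, 112, 41).
R = 255 + 0.557 × (145 − 255) = 193.73 → 194
G = 111 + 0.557 × (112 − 111) = 111.557 → 112
B = 97 + 0.557 × (41 − 97) = 65.808 → 66

(194, 112, 66)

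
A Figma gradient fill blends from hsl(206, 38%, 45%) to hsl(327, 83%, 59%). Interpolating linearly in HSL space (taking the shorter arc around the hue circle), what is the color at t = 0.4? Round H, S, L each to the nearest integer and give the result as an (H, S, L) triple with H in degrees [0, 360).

(254, 56, 51)

Hue arc: Δh = 327 − 206 = 121° (|Δh| ≤ 180, already the shorter path).
H = 206 + 0.4 × (121) = 254.4 → 254°
S = 38 + 0.4 × (83 − 38) = 56 → 56%
L = 45 + 0.4 × (59 − 45) = 50.6 → 51%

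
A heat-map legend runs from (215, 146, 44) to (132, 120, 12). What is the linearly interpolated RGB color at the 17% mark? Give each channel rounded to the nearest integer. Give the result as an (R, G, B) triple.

17% corresponds to t = 0.17.
R = 215 + 0.17 × (132 − 215) = 215 + 0.17 × -83 = 200.89 → 201
G = 146 + 0.17 × (120 − 146) = 146 + 0.17 × -26 = 141.58 → 142
B = 44 + 0.17 × (12 − 44) = 44 + 0.17 × -32 = 38.56 → 39
So the blended color is (201, 142, 39), about #c98e27.

(201, 142, 39)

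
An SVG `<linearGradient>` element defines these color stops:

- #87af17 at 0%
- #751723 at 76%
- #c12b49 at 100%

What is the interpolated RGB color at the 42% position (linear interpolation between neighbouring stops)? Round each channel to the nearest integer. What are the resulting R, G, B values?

(125, 91, 30)

42% lies between the 0% and 76% stops, so the local fraction is t = (42 − 0)/(76 − 0) = 42/76 ≈ 0.5526.
#87af17 → (135, 175, 23); #751723 → (117, 23, 35).
R = 135 + 0.5526 × (117 − 135) = 125.053 → 125
G = 175 + 0.5526 × (23 − 175) = 91.005 → 91
B = 23 + 0.5526 × (35 − 23) = 29.631 → 30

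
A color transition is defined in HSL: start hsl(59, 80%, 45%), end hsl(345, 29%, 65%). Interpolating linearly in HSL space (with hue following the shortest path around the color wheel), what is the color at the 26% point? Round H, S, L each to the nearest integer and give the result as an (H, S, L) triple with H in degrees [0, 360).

(40, 67, 50)

Hue: 345 − 59 = 286°, but |286| > 180 so the shorter arc goes the other way: Δh = 286 − 360 = -74°.
H = 59 + 0.26 × (-74) = 39.76 → 40°
S = 80 + 0.26 × (29 − 80) = 66.74 → 67%
L = 45 + 0.26 × (65 − 45) = 50.2 → 50%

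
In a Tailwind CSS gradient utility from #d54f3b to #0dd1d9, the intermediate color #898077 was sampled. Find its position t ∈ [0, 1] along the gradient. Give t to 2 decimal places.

0.38

Invert the lerp on the R channel (largest span, 200): t = (137 − 213) / (13 − 213) = -76/-200 = 0.38.
Check on G: (128 − 79)/(209 − 79) = 0.3769 ✓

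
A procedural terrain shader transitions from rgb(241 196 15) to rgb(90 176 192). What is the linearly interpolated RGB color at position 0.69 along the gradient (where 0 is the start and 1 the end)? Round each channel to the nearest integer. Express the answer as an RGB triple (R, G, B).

(137, 182, 137)

R = 241 + 0.69 × (90 − 241) = 241 + 0.69 × -151 = 136.81 → 137
G = 196 + 0.69 × (176 − 196) = 196 + 0.69 × -20 = 182.2 → 182
B = 15 + 0.69 × (192 − 15) = 15 + 0.69 × 177 = 137.13 → 137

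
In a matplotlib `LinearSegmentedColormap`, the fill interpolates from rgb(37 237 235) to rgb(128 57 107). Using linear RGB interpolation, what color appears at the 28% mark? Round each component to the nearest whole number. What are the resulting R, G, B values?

(62, 187, 199)

28% corresponds to t = 0.28.
R = 37 + 0.28 × (128 − 37) = 37 + 0.28 × 91 = 62.48 → 62
G = 237 + 0.28 × (57 − 237) = 237 + 0.28 × -180 = 186.6 → 187
B = 235 + 0.28 × (107 − 235) = 235 + 0.28 × -128 = 199.16 → 199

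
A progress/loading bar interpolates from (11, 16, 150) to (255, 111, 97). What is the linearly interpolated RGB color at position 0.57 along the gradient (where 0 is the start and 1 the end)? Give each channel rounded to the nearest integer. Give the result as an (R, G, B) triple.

(150, 70, 120)

R = 11 + 0.57 × (255 − 11) = 11 + 0.57 × 244 = 150.08 → 150
G = 16 + 0.57 × (111 − 16) = 16 + 0.57 × 95 = 70.15 → 70
B = 150 + 0.57 × (97 − 150) = 150 + 0.57 × -53 = 119.79 → 120
So the blended color is (150, 70, 120), about #964678.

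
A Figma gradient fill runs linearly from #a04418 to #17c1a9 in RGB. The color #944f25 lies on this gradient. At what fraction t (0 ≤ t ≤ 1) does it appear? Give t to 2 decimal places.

0.09

Invert the lerp on the B channel (largest span, 145): t = (37 − 24) / (169 − 24) = 13/145 = 0.089655.
Check on R: (148 − 160)/(23 − 160) = 0.08759 ✓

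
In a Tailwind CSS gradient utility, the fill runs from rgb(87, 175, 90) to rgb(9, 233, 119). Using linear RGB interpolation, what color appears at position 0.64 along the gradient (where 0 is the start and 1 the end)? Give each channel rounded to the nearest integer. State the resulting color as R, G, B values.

R = 87 + 0.64 × (9 − 87) = 87 + 0.64 × -78 = 37.08 → 37
G = 175 + 0.64 × (233 − 175) = 175 + 0.64 × 58 = 212.12 → 212
B = 90 + 0.64 × (119 − 90) = 90 + 0.64 × 29 = 108.56 → 109
So the blended color is (37, 212, 109), about #25d46d.

(37, 212, 109)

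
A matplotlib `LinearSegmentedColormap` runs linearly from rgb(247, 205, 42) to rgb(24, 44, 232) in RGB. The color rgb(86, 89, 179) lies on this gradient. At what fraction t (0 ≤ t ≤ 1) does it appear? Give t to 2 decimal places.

0.72

Invert the lerp on the R channel (largest span, 223): t = (86 − 247) / (24 − 247) = -161/-223 = 0.72197.
Check on G: (89 − 205)/(44 − 205) = 0.7205 ✓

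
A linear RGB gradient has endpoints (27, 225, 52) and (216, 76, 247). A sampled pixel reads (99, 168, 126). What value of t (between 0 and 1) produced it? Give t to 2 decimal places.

0.38

Invert the lerp on the B channel (largest span, 195): t = (126 − 52) / (247 − 52) = 74/195 = 0.37949.
Check on R: (99 − 27)/(216 − 27) = 0.381 ✓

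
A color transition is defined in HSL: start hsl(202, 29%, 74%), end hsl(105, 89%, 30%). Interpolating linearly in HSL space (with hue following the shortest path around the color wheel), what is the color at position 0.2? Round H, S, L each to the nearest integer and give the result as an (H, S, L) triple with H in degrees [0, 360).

(183, 41, 65)

Hue arc: Δh = 105 − 202 = -97° (|Δh| ≤ 180, already the shorter path).
H = 202 + 0.2 × (-97) = 182.6 → 183°
S = 29 + 0.2 × (89 − 29) = 41 → 41%
L = 74 + 0.2 × (30 − 74) = 65.2 → 65%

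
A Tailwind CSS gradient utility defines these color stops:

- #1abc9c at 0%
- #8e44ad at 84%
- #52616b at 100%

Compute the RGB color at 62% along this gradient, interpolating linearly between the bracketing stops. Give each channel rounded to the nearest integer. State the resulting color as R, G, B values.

(112, 99, 169)

62% lies between the 0% and 84% stops, so the local fraction is t = (62 − 0)/(84 − 0) = 62/84 ≈ 0.7381.
#1abc9c → (26, 188, 156); #8e44ad → (142, 68, 173).
R = 26 + 0.7381 × (142 − 26) = 111.62 → 112
G = 188 + 0.7381 × (68 − 188) = 99.428 → 99
B = 156 + 0.7381 × (173 − 156) = 168.548 → 169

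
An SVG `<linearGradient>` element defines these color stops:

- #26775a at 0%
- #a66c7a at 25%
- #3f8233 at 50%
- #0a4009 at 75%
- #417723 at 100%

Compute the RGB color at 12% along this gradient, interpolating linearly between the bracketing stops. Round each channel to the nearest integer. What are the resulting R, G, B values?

12% lies between the 0% and 25% stops, so the local fraction is t = (12 − 0)/(25 − 0) = 12/25 ≈ 0.48.
#26775a → (38, 119, 90); #a66c7a → (166, 108, 122).
R = 38 + 0.48 × (166 − 38) = 99.44 → 99
G = 119 + 0.48 × (108 − 119) = 113.72 → 114
B = 90 + 0.48 × (122 − 90) = 105.36 → 105

(99, 114, 105)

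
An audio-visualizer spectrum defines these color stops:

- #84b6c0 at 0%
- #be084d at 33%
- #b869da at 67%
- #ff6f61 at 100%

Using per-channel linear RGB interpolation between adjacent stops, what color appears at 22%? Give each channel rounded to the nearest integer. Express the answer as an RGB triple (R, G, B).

(171, 66, 115)

22% lies between the 0% and 33% stops, so the local fraction is t = (22 − 0)/(33 − 0) = 22/33 ≈ 0.6667.
#84b6c0 → (132, 182, 192); #be084d → (190, 8, 77).
R = 132 + 0.6667 × (190 − 132) = 170.669 → 171
G = 182 + 0.6667 × (8 − 182) = 65.994 → 66
B = 192 + 0.6667 × (77 − 192) = 115.33 → 115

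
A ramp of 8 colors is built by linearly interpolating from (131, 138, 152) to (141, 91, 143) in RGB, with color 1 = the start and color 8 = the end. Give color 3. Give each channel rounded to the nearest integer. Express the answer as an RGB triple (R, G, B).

With 8 swatches and endpoints inclusive, swatch 3 sits at t = (3 − 1)/(8 − 1) = 2/7 ≈ 0.2857.
R = 131 + 0.2857 × (141 − 131) = 133.857 → 134
G = 138 + 0.2857 × (91 − 138) = 124.572 → 125
B = 152 + 0.2857 × (143 − 152) = 149.429 → 149

(134, 125, 149)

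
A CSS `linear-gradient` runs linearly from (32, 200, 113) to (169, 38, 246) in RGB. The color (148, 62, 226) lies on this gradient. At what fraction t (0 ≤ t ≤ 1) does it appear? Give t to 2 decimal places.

0.85

Invert the lerp on the G channel (largest span, 162): t = (62 − 200) / (38 − 200) = -138/-162 = 0.85185.
Check on R: (148 − 32)/(169 − 32) = 0.8467 ✓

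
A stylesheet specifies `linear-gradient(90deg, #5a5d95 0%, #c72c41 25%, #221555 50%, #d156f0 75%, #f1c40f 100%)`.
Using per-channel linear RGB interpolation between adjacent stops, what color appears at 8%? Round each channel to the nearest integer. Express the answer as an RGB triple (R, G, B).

(125, 77, 122)

8% lies between the 0% and 25% stops, so the local fraction is t = (8 − 0)/(25 − 0) = 8/25 ≈ 0.32.
#5a5d95 → (90, 93, 149); #c72c41 → (199, 44, 65).
R = 90 + 0.32 × (199 − 90) = 124.88 → 125
G = 93 + 0.32 × (44 − 93) = 77.32 → 77
B = 149 + 0.32 × (65 − 149) = 122.12 → 122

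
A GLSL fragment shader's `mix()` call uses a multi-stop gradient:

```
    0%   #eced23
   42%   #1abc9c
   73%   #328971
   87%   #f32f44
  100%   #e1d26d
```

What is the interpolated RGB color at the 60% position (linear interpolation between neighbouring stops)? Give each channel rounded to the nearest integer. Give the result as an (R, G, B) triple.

(40, 158, 131)

60% lies between the 42% and 73% stops, so the local fraction is t = (60 − 42)/(73 − 42) = 18/31 ≈ 0.5806.
#1abc9c → (26, 188, 156); #328971 → (50, 137, 113).
R = 26 + 0.5806 × (50 − 26) = 39.934 → 40
G = 188 + 0.5806 × (137 − 188) = 158.389 → 158
B = 156 + 0.5806 × (113 − 156) = 131.034 → 131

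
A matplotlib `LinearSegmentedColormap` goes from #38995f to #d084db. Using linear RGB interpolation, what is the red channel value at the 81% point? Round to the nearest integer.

179

R₁ = 56 (from #38995f), R₂ = 208 (from #d084db).
R = 56 + 0.81 × (208 − 56) = 179.12 → 179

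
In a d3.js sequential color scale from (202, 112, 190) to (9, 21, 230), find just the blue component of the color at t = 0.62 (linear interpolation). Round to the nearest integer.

215

B = 190 + 0.62 × (230 − 190) = 214.8 → 215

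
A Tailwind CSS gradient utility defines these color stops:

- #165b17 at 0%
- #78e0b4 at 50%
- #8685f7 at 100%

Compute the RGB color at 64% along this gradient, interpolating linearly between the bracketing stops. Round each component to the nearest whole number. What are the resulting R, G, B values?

64% lies between the 50% and 100% stops, so the local fraction is t = (64 − 50)/(100 − 50) = 14/50 ≈ 0.28.
#78e0b4 → (120, 224, 180); #8685f7 → (134, 133, 247).
R = 120 + 0.28 × (134 − 120) = 123.92 → 124
G = 224 + 0.28 × (133 − 224) = 198.52 → 199
B = 180 + 0.28 × (247 − 180) = 198.76 → 199

(124, 199, 199)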